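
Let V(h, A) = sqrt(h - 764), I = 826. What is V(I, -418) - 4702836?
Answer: -4702836 + sqrt(62) ≈ -4.7028e+6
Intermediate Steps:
V(h, A) = sqrt(-764 + h)
V(I, -418) - 4702836 = sqrt(-764 + 826) - 4702836 = sqrt(62) - 4702836 = -4702836 + sqrt(62)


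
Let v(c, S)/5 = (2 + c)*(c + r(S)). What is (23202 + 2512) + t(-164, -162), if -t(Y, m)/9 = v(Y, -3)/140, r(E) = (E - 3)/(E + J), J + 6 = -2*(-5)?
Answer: 118033/7 ≈ 16862.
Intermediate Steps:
J = 4 (J = -6 - 2*(-5) = -6 + 10 = 4)
r(E) = (-3 + E)/(4 + E) (r(E) = (E - 3)/(E + 4) = (-3 + E)/(4 + E))
v(c, S) = 5*(2 + c)*(c + (-3 + S)/(4 + S)) (v(c, S) = 5*((2 + c)*(c + (-3 + S)/(4 + S))) = 5*(2 + c)*(c + (-3 + S)/(4 + S)))
t(Y, m) = 27/7 + 27*Y/14 - 9*Y*(2 + Y)/28 (t(Y, m) = -9*5*(-6 + 2*(-3) + Y*(-3 - 3) + Y*(2 + Y)*(4 - 3))/(4 - 3)/140 = -9*5*(-6 - 6 + Y*(-6) + Y*(2 + Y)*1)/1/140 = -9*5*1*(-6 - 6 - 6*Y + Y*(2 + Y))/140 = -9*5*1*(-12 - 6*Y + Y*(2 + Y))/140 = -9*(-60 - 30*Y + 5*Y*(2 + Y))/140 = -9*(-3/7 - 3*Y/14 + Y*(2 + Y)/28) = 27/7 + 27*Y/14 - 9*Y*(2 + Y)/28)
(23202 + 2512) + t(-164, -162) = (23202 + 2512) + (27/7 - 9/28*(-164)² + (9/7)*(-164)) = 25714 + (27/7 - 9/28*26896 - 1476/7) = 25714 + (27/7 - 60516/7 - 1476/7) = 25714 - 61965/7 = 118033/7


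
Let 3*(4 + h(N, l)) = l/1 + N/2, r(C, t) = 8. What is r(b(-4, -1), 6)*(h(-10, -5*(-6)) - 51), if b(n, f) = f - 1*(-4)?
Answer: -1120/3 ≈ -373.33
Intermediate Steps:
b(n, f) = 4 + f (b(n, f) = f + 4 = 4 + f)
h(N, l) = -4 + l/3 + N/6 (h(N, l) = -4 + (l/1 + N/2)/3 = -4 + (l*1 + N*(½))/3 = -4 + (l + N/2)/3 = -4 + (l/3 + N/6) = -4 + l/3 + N/6)
r(b(-4, -1), 6)*(h(-10, -5*(-6)) - 51) = 8*((-4 + (-5*(-6))/3 + (⅙)*(-10)) - 51) = 8*((-4 + (⅓)*30 - 5/3) - 51) = 8*((-4 + 10 - 5/3) - 51) = 8*(13/3 - 51) = 8*(-140/3) = -1120/3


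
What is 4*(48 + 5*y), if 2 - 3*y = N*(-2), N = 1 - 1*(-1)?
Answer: 232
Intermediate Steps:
N = 2 (N = 1 + 1 = 2)
y = 2 (y = ⅔ - 2*(-2)/3 = ⅔ - ⅓*(-4) = ⅔ + 4/3 = 2)
4*(48 + 5*y) = 4*(48 + 5*2) = 4*(48 + 10) = 4*58 = 232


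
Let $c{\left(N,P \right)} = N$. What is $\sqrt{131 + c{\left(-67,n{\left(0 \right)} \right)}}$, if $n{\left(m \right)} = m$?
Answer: $8$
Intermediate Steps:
$\sqrt{131 + c{\left(-67,n{\left(0 \right)} \right)}} = \sqrt{131 - 67} = \sqrt{64} = 8$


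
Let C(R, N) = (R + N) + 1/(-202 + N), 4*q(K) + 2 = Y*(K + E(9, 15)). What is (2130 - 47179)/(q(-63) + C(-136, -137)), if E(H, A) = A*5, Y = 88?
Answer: 30543222/6443 ≈ 4740.5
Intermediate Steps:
E(H, A) = 5*A
q(K) = 3299/2 + 22*K (q(K) = -½ + (88*(K + 5*15))/4 = -½ + (88*(K + 75))/4 = -½ + (88*(75 + K))/4 = -½ + (6600 + 88*K)/4 = -½ + (1650 + 22*K) = 3299/2 + 22*K)
C(R, N) = N + R + 1/(-202 + N) (C(R, N) = (N + R) + 1/(-202 + N) = N + R + 1/(-202 + N))
(2130 - 47179)/(q(-63) + C(-136, -137)) = (2130 - 47179)/((3299/2 + 22*(-63)) + (1 + (-137)² - 202*(-137) - 202*(-136) - 137*(-136))/(-202 - 137)) = -45049/((3299/2 - 1386) + (1 + 18769 + 27674 + 27472 + 18632)/(-339)) = -45049/(527/2 - 1/339*92548) = -45049/(527/2 - 92548/339) = -45049/(-6443/678) = -45049*(-678/6443) = 30543222/6443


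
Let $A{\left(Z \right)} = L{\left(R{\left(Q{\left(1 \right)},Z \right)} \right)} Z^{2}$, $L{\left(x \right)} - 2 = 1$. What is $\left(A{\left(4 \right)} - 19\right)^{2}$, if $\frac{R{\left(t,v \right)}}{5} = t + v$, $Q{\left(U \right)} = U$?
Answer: $841$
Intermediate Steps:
$R{\left(t,v \right)} = 5 t + 5 v$ ($R{\left(t,v \right)} = 5 \left(t + v\right) = 5 t + 5 v$)
$L{\left(x \right)} = 3$ ($L{\left(x \right)} = 2 + 1 = 3$)
$A{\left(Z \right)} = 3 Z^{2}$
$\left(A{\left(4 \right)} - 19\right)^{2} = \left(3 \cdot 4^{2} - 19\right)^{2} = \left(3 \cdot 16 - 19\right)^{2} = \left(48 - 19\right)^{2} = 29^{2} = 841$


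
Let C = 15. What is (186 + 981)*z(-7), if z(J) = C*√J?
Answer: 17505*I*√7 ≈ 46314.0*I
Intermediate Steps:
z(J) = 15*√J
(186 + 981)*z(-7) = (186 + 981)*(15*√(-7)) = 1167*(15*(I*√7)) = 1167*(15*I*√7) = 17505*I*√7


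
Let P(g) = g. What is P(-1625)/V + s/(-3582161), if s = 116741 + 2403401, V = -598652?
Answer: -1502867036959/2144467846972 ≈ -0.70081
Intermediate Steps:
s = 2520142
P(-1625)/V + s/(-3582161) = -1625/(-598652) + 2520142/(-3582161) = -1625*(-1/598652) + 2520142*(-1/3582161) = 1625/598652 - 2520142/3582161 = -1502867036959/2144467846972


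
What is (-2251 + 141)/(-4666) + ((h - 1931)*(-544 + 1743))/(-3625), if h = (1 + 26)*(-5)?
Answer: 5782977997/8457125 ≈ 683.80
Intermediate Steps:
h = -135 (h = 27*(-5) = -135)
(-2251 + 141)/(-4666) + ((h - 1931)*(-544 + 1743))/(-3625) = (-2251 + 141)/(-4666) + ((-135 - 1931)*(-544 + 1743))/(-3625) = -2110*(-1/4666) - 2066*1199*(-1/3625) = 1055/2333 - 2477134*(-1/3625) = 1055/2333 + 2477134/3625 = 5782977997/8457125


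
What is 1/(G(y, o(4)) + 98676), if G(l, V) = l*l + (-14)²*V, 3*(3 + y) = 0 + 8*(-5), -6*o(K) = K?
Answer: 9/889309 ≈ 1.0120e-5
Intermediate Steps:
o(K) = -K/6
y = -49/3 (y = -3 + (0 + 8*(-5))/3 = -3 + (0 - 40)/3 = -3 + (⅓)*(-40) = -3 - 40/3 = -49/3 ≈ -16.333)
G(l, V) = l² + 196*V
1/(G(y, o(4)) + 98676) = 1/(((-49/3)² + 196*(-⅙*4)) + 98676) = 1/((2401/9 + 196*(-⅔)) + 98676) = 1/((2401/9 - 392/3) + 98676) = 1/(1225/9 + 98676) = 1/(889309/9) = 9/889309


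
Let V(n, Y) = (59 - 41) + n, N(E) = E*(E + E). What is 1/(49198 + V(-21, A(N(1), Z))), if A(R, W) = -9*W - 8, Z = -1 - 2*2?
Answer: 1/49195 ≈ 2.0327e-5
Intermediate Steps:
Z = -5 (Z = -1 - 4 = -5)
N(E) = 2*E² (N(E) = E*(2*E) = 2*E²)
A(R, W) = -8 - 9*W
V(n, Y) = 18 + n
1/(49198 + V(-21, A(N(1), Z))) = 1/(49198 + (18 - 21)) = 1/(49198 - 3) = 1/49195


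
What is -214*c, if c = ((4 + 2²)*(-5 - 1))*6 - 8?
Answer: 63344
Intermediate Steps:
c = -296 (c = ((4 + 4)*(-6))*6 - 8 = (8*(-6))*6 - 8 = -48*6 - 8 = -288 - 8 = -296)
-214*c = -214*(-296) = 63344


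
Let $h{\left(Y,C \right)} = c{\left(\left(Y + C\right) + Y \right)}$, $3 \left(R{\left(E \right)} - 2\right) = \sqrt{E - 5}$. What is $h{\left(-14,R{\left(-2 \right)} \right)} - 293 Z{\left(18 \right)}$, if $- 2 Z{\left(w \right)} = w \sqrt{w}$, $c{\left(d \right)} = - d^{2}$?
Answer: $7911 \sqrt{2} - \frac{\left(78 - i \sqrt{7}\right)^{2}}{9} \approx 10513.0 + 45.86 i$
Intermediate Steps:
$R{\left(E \right)} = 2 + \frac{\sqrt{-5 + E}}{3}$ ($R{\left(E \right)} = 2 + \frac{\sqrt{E - 5}}{3} = 2 + \frac{\sqrt{-5 + E}}{3}$)
$h{\left(Y,C \right)} = - \left(C + 2 Y\right)^{2}$ ($h{\left(Y,C \right)} = - \left(\left(Y + C\right) + Y\right)^{2} = - \left(\left(C + Y\right) + Y\right)^{2} = - \left(C + 2 Y\right)^{2}$)
$Z{\left(w \right)} = - \frac{w^{\frac{3}{2}}}{2}$ ($Z{\left(w \right)} = - \frac{w \sqrt{w}}{2} = - \frac{w^{\frac{3}{2}}}{2}$)
$h{\left(-14,R{\left(-2 \right)} \right)} - 293 Z{\left(18 \right)} = - \left(\left(2 + \frac{\sqrt{-5 - 2}}{3}\right) + 2 \left(-14\right)\right)^{2} - 293 \left(- \frac{18^{\frac{3}{2}}}{2}\right) = - \left(\left(2 + \frac{\sqrt{-7}}{3}\right) - 28\right)^{2} - 293 \left(- \frac{54 \sqrt{2}}{2}\right) = - \left(\left(2 + \frac{i \sqrt{7}}{3}\right) - 28\right)^{2} - 293 \left(- 27 \sqrt{2}\right) = - \left(\left(2 + \frac{i \sqrt{7}}{3}\right) - 28\right)^{2} + 7911 \sqrt{2} = - \left(-26 + \frac{i \sqrt{7}}{3}\right)^{2} + 7911 \sqrt{2}$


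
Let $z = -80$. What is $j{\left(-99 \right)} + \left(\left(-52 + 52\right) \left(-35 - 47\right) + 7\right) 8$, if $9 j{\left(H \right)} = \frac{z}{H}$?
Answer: $\frac{49976}{891} \approx 56.09$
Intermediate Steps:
$j{\left(H \right)} = - \frac{80}{9 H}$ ($j{\left(H \right)} = \frac{\left(-80\right) \frac{1}{H}}{9} = - \frac{80}{9 H}$)
$j{\left(-99 \right)} + \left(\left(-52 + 52\right) \left(-35 - 47\right) + 7\right) 8 = - \frac{80}{9 \left(-99\right)} + \left(\left(-52 + 52\right) \left(-35 - 47\right) + 7\right) 8 = \left(- \frac{80}{9}\right) \left(- \frac{1}{99}\right) + \left(0 \left(-82\right) + 7\right) 8 = \frac{80}{891} + \left(0 + 7\right) 8 = \frac{80}{891} + 7 \cdot 8 = \frac{80}{891} + 56 = \frac{49976}{891}$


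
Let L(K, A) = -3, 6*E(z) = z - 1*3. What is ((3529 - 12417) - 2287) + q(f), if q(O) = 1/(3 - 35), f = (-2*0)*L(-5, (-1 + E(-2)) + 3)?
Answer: -357601/32 ≈ -11175.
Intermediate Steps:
E(z) = -½ + z/6 (E(z) = (z - 1*3)/6 = (z - 3)/6 = (-3 + z)/6 = -½ + z/6)
f = 0 (f = -2*0*(-3) = 0*(-3) = 0)
q(O) = -1/32 (q(O) = 1/(-32) = -1/32)
((3529 - 12417) - 2287) + q(f) = ((3529 - 12417) - 2287) - 1/32 = (-8888 - 2287) - 1/32 = -11175 - 1/32 = -357601/32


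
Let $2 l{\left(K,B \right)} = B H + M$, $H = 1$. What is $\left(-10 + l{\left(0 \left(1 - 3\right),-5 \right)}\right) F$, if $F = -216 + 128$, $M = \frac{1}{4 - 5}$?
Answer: $1144$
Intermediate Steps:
$M = -1$ ($M = \frac{1}{-1} = -1$)
$l{\left(K,B \right)} = - \frac{1}{2} + \frac{B}{2}$ ($l{\left(K,B \right)} = \frac{B 1 - 1}{2} = \frac{B - 1}{2} = \frac{-1 + B}{2} = - \frac{1}{2} + \frac{B}{2}$)
$F = -88$
$\left(-10 + l{\left(0 \left(1 - 3\right),-5 \right)}\right) F = \left(-10 + \left(- \frac{1}{2} + \frac{1}{2} \left(-5\right)\right)\right) \left(-88\right) = \left(-10 - 3\right) \left(-88\right) = \left(-13\right) \left(-88\right) = 1144$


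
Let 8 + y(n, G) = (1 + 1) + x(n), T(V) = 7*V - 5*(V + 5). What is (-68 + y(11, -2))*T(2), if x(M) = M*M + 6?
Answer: -1113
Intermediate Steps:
x(M) = 6 + M**2 (x(M) = M**2 + 6 = 6 + M**2)
T(V) = -25 + 2*V (T(V) = 7*V - 5*(5 + V) = 7*V + (-25 - 5*V) = -25 + 2*V)
y(n, G) = n**2 (y(n, G) = -8 + ((1 + 1) + (6 + n**2)) = -8 + (2 + (6 + n**2)) = -8 + (8 + n**2) = n**2)
(-68 + y(11, -2))*T(2) = (-68 + 11**2)*(-25 + 2*2) = (-68 + 121)*(-25 + 4) = 53*(-21) = -1113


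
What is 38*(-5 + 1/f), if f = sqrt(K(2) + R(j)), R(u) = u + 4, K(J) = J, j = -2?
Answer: -171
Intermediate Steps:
R(u) = 4 + u
f = 2 (f = sqrt(2 + (4 - 2)) = sqrt(2 + 2) = sqrt(4) = 2)
38*(-5 + 1/f) = 38*(-5 + 1/2) = 38*(-9/2) = -171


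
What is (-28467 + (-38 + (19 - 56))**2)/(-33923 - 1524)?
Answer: 22842/35447 ≈ 0.64440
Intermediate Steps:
(-28467 + (-38 + (19 - 56))**2)/(-33923 - 1524) = (-28467 + (-38 - 37)**2)/(-35447) = (-28467 + (-75)**2)*(-1/35447) = (-28467 + 5625)*(-1/35447) = -22842*(-1/35447) = 22842/35447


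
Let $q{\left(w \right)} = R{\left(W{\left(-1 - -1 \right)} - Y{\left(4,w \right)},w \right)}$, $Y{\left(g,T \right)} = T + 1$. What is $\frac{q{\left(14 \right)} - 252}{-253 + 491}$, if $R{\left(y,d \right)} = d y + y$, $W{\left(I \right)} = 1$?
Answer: $- \frac{33}{17} \approx -1.9412$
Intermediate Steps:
$Y{\left(g,T \right)} = 1 + T$
$R{\left(y,d \right)} = y + d y$
$q{\left(w \right)} = - w \left(1 + w\right)$ ($q{\left(w \right)} = \left(1 - \left(1 + w\right)\right) \left(1 + w\right) = - w \left(1 + w\right)$)
$\frac{q{\left(14 \right)} - 252}{-253 + 491} = \frac{\left(-1\right) 14 \left(1 + 14\right) - 252}{-253 + 491} = \frac{\left(-1\right) 14 \cdot 15 - 252}{238} = \left(-210 - 252\right) \frac{1}{238} = \left(-462\right) \frac{1}{238} = - \frac{33}{17}$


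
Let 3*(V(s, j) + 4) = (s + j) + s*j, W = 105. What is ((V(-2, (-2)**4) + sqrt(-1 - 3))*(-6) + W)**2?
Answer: 27081 - 3960*I ≈ 27081.0 - 3960.0*I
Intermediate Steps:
V(s, j) = -4 + j/3 + s/3 + j*s/3 (V(s, j) = -4 + ((s + j) + s*j)/3 = -4 + ((j + s) + j*s)/3 = -4 + (j + s + j*s)/3 = -4 + (j/3 + s/3 + j*s/3) = -4 + j/3 + s/3 + j*s/3)
((V(-2, (-2)**4) + sqrt(-1 - 3))*(-6) + W)**2 = (((-4 + (1/3)*(-2)**4 + (1/3)*(-2) + (1/3)*(-2)**4*(-2)) + sqrt(-1 - 3))*(-6) + 105)**2 = (((-4 + (1/3)*16 - 2/3 + (1/3)*16*(-2)) + sqrt(-4))*(-6) + 105)**2 = (((-4 + 16/3 - 2/3 - 32/3) + 2*I)*(-6) + 105)**2 = ((-10 + 2*I)*(-6) + 105)**2 = ((60 - 12*I) + 105)**2 = (165 - 12*I)**2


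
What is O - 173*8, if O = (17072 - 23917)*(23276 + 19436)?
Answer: -292365024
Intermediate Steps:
O = -292363640 (O = -6845*42712 = -292363640)
O - 173*8 = -292363640 - 173*8 = -292363640 - 1384 = -292365024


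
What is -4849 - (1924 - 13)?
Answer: -6760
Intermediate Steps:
-4849 - (1924 - 13) = -4849 - 1*1911 = -4849 - 1911 = -6760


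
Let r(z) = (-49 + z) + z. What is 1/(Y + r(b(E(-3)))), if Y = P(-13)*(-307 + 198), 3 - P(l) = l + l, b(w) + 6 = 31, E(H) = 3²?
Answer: -1/3160 ≈ -0.00031646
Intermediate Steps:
E(H) = 9
b(w) = 25 (b(w) = -6 + 31 = 25)
P(l) = 3 - 2*l (P(l) = 3 - (l + l) = 3 - 2*l)
r(z) = -49 + 2*z
Y = -3161 (Y = (3 - 2*(-13))*(-307 + 198) = (3 + 26)*(-109) = 29*(-109) = -3161)
1/(Y + r(b(E(-3)))) = 1/(-3161 + (-49 + 2*25)) = 1/(-3161 + (-49 + 50)) = 1/(-3161 + 1) = 1/(-3160) = -1/3160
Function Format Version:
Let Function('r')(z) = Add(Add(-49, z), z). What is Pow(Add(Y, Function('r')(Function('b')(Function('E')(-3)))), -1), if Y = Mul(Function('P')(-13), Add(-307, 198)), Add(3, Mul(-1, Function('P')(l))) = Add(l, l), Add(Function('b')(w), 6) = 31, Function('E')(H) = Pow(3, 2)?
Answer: Rational(-1, 3160) ≈ -0.00031646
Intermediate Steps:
Function('E')(H) = 9
Function('b')(w) = 25 (Function('b')(w) = Add(-6, 31) = 25)
Function('P')(l) = Add(3, Mul(-2, l)) (Function('P')(l) = Add(3, Mul(-1, Add(l, l))) = Add(3, Mul(-1, Mul(2, l))) = Add(3, Mul(-2, l)))
Function('r')(z) = Add(-49, Mul(2, z))
Y = -3161 (Y = Mul(Add(3, Mul(-2, -13)), Add(-307, 198)) = Mul(Add(3, 26), -109) = Mul(29, -109) = -3161)
Pow(Add(Y, Function('r')(Function('b')(Function('E')(-3)))), -1) = Pow(Add(-3161, Add(-49, Mul(2, 25))), -1) = Pow(Add(-3161, Add(-49, 50)), -1) = Pow(Add(-3161, 1), -1) = Pow(-3160, -1) = Rational(-1, 3160)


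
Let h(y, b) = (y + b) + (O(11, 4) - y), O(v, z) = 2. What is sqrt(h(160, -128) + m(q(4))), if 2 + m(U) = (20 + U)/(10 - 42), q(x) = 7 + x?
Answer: I*sqrt(8254)/8 ≈ 11.356*I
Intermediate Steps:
m(U) = -21/8 - U/32 (m(U) = -2 + (20 + U)/(10 - 42) = -2 + (20 + U)/(-32) = -2 + (20 + U)*(-1/32) = -2 + (-5/8 - U/32) = -21/8 - U/32)
h(y, b) = 2 + b (h(y, b) = (y + b) + (2 - y) = (b + y) + (2 - y) = 2 + b)
sqrt(h(160, -128) + m(q(4))) = sqrt((2 - 128) + (-21/8 - (7 + 4)/32)) = sqrt(-126 + (-21/8 - 1/32*11)) = sqrt(-126 + (-21/8 - 11/32)) = sqrt(-126 - 95/32) = sqrt(-4127/32) = I*sqrt(8254)/8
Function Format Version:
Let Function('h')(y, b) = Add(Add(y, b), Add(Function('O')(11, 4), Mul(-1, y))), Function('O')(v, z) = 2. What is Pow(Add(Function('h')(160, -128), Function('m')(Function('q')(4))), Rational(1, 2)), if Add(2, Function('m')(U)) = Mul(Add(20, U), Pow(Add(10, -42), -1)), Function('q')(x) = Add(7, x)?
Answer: Mul(Rational(1, 8), I, Pow(8254, Rational(1, 2))) ≈ Mul(11.356, I)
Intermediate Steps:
Function('m')(U) = Add(Rational(-21, 8), Mul(Rational(-1, 32), U)) (Function('m')(U) = Add(-2, Mul(Add(20, U), Pow(Add(10, -42), -1))) = Add(-2, Mul(Add(20, U), Pow(-32, -1))) = Add(-2, Mul(Add(20, U), Rational(-1, 32))) = Add(-2, Add(Rational(-5, 8), Mul(Rational(-1, 32), U))) = Add(Rational(-21, 8), Mul(Rational(-1, 32), U)))
Function('h')(y, b) = Add(2, b) (Function('h')(y, b) = Add(Add(y, b), Add(2, Mul(-1, y))) = Add(Add(b, y), Add(2, Mul(-1, y))) = Add(2, b))
Pow(Add(Function('h')(160, -128), Function('m')(Function('q')(4))), Rational(1, 2)) = Pow(Add(Add(2, -128), Add(Rational(-21, 8), Mul(Rational(-1, 32), Add(7, 4)))), Rational(1, 2)) = Pow(Add(-126, Add(Rational(-21, 8), Mul(Rational(-1, 32), 11))), Rational(1, 2)) = Pow(Add(-126, Add(Rational(-21, 8), Rational(-11, 32))), Rational(1, 2)) = Pow(Add(-126, Rational(-95, 32)), Rational(1, 2)) = Pow(Rational(-4127, 32), Rational(1, 2)) = Mul(Rational(1, 8), I, Pow(8254, Rational(1, 2)))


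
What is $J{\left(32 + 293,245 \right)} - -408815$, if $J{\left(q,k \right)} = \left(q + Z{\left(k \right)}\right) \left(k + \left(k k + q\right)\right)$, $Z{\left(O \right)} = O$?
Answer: $34947965$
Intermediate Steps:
$J{\left(q,k \right)} = \left(k + q\right) \left(k + q + k^{2}\right)$ ($J{\left(q,k \right)} = \left(q + k\right) \left(k + \left(k k + q\right)\right) = \left(k + q\right) \left(k + \left(k^{2} + q\right)\right) = \left(k + q\right) \left(k + \left(q + k^{2}\right)\right) = \left(k + q\right) \left(k + q + k^{2}\right)$)
$J{\left(32 + 293,245 \right)} - -408815 = \left(245^{2} + 245^{3} + \left(32 + 293\right)^{2} + \left(32 + 293\right) 245^{2} + 2 \cdot 245 \left(32 + 293\right)\right) - -408815 = \left(60025 + 14706125 + 325^{2} + 325 \cdot 60025 + 2 \cdot 245 \cdot 325\right) + 408815 = \left(60025 + 14706125 + 105625 + 19508125 + 159250\right) + 408815 = 34539150 + 408815 = 34947965$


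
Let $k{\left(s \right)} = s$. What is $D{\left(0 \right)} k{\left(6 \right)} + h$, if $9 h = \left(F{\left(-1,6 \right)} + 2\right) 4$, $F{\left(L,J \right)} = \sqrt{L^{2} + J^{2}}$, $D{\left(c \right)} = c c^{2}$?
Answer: $\frac{8}{9} + \frac{4 \sqrt{37}}{9} \approx 3.5923$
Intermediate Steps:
$D{\left(c \right)} = c^{3}$
$F{\left(L,J \right)} = \sqrt{J^{2} + L^{2}}$
$h = \frac{8}{9} + \frac{4 \sqrt{37}}{9}$ ($h = \frac{\left(\sqrt{6^{2} + \left(-1\right)^{2}} + 2\right) 4}{9} = \frac{\left(\sqrt{36 + 1} + 2\right) 4}{9} = \frac{\left(\sqrt{37} + 2\right) 4}{9} = \frac{\left(2 + \sqrt{37}\right) 4}{9} = \frac{8 + 4 \sqrt{37}}{9} = \frac{8}{9} + \frac{4 \sqrt{37}}{9} \approx 3.5923$)
$D{\left(0 \right)} k{\left(6 \right)} + h = 0^{3} \cdot 6 + \left(\frac{8}{9} + \frac{4 \sqrt{37}}{9}\right) = 0 \cdot 6 + \left(\frac{8}{9} + \frac{4 \sqrt{37}}{9}\right) = 0 + \left(\frac{8}{9} + \frac{4 \sqrt{37}}{9}\right) = \frac{8}{9} + \frac{4 \sqrt{37}}{9}$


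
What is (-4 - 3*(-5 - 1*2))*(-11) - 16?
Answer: -203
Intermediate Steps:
(-4 - 3*(-5 - 1*2))*(-11) - 16 = (-4 - 3*(-5 - 2))*(-11) - 16 = (-4 - 3*(-7))*(-11) - 16 = (-4 + 21)*(-11) - 16 = 17*(-11) - 16 = -187 - 16 = -203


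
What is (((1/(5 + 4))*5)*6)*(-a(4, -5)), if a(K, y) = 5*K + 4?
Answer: -80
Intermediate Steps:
a(K, y) = 4 + 5*K
(((1/(5 + 4))*5)*6)*(-a(4, -5)) = (((1/(5 + 4))*5)*6)*(-(4 + 5*4)) = (((1/9)*5)*6)*(-(4 + 20)) = (((1*(⅑))*5)*6)*(-1*24) = (((⅑)*5)*6)*(-24) = ((5/9)*6)*(-24) = (10/3)*(-24) = -80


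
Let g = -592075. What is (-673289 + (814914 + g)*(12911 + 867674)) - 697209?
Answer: 196227310317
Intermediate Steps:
(-673289 + (814914 + g)*(12911 + 867674)) - 697209 = (-673289 + (814914 - 592075)*(12911 + 867674)) - 697209 = (-673289 + 222839*880585) - 697209 = (-673289 + 196228680815) - 697209 = 196228007526 - 697209 = 196227310317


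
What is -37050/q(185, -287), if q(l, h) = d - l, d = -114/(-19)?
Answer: 37050/179 ≈ 206.98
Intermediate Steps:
d = 6 (d = -114*(-1/19) = 6)
q(l, h) = 6 - l
-37050/q(185, -287) = -37050/(6 - 1*185) = -37050/(6 - 185) = -37050/(-179) = -37050*(-1/179) = 37050/179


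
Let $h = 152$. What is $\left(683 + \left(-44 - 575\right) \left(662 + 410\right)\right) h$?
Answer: $-100758520$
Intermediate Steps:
$\left(683 + \left(-44 - 575\right) \left(662 + 410\right)\right) h = \left(683 + \left(-44 - 575\right) \left(662 + 410\right)\right) 152 = \left(683 - 663568\right) 152 = \left(-662885\right) 152 = -100758520$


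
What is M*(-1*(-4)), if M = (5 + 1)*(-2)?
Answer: -48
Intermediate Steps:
M = -12 (M = 6*(-2) = -12)
M*(-1*(-4)) = -(-12)*(-4) = -12*4 = -48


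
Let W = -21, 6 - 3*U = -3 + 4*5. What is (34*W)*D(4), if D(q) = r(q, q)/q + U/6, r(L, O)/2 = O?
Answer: -2975/3 ≈ -991.67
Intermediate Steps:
U = -11/3 (U = 2 - (-3 + 4*5)/3 = 2 - (-3 + 20)/3 = 2 - 1/3*17 = 2 - 17/3 = -11/3 ≈ -3.6667)
r(L, O) = 2*O
D(q) = 25/18 (D(q) = (2*q)/q - 11/3/6 = 2 - 11/3*1/6 = 2 - 11/18 = 25/18)
(34*W)*D(4) = (34*(-21))*(25/18) = -714*25/18 = -2975/3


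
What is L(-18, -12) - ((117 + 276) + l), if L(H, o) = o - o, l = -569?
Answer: 176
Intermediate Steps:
L(H, o) = 0
L(-18, -12) - ((117 + 276) + l) = 0 - ((117 + 276) - 569) = 0 - (393 - 569) = 0 - 1*(-176) = 0 + 176 = 176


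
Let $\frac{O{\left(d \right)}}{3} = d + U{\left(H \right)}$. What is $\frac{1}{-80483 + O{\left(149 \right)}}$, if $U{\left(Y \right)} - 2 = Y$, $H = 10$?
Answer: $- \frac{1}{80000} \approx -1.25 \cdot 10^{-5}$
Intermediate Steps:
$U{\left(Y \right)} = 2 + Y$
$O{\left(d \right)} = 36 + 3 d$ ($O{\left(d \right)} = 3 \left(d + \left(2 + 10\right)\right) = 3 \left(d + 12\right) = 3 \left(12 + d\right) = 36 + 3 d$)
$\frac{1}{-80483 + O{\left(149 \right)}} = \frac{1}{-80483 + \left(36 + 3 \cdot 149\right)} = \frac{1}{-80483 + \left(36 + 447\right)} = \frac{1}{-80483 + 483} = \frac{1}{-80000} = - \frac{1}{80000}$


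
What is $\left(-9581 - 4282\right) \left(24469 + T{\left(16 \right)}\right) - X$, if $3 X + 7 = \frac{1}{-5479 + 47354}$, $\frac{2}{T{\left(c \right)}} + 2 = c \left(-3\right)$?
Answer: $- \frac{14204552337392}{41875} \approx -3.3921 \cdot 10^{8}$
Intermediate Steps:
$T{\left(c \right)} = \frac{2}{-2 - 3 c}$ ($T{\left(c \right)} = \frac{2}{-2 + c \left(-3\right)} = \frac{2}{-2 - 3 c}$)
$X = - \frac{97708}{41875}$ ($X = - \frac{7}{3} + \frac{1}{3 \left(-5479 + 47354\right)} = - \frac{7}{3} + \frac{1}{3 \cdot 41875} = - \frac{7}{3} + \frac{1}{3} \cdot \frac{1}{41875} = - \frac{7}{3} + \frac{1}{125625} = - \frac{97708}{41875} \approx -2.3333$)
$\left(-9581 - 4282\right) \left(24469 + T{\left(16 \right)}\right) - X = \left(-9581 - 4282\right) \left(24469 - \frac{2}{2 + 3 \cdot 16}\right) - - \frac{97708}{41875} = - 13863 \left(24469 - \frac{2}{2 + 48}\right) + \frac{97708}{41875} = - 13863 \left(24469 - \frac{2}{50}\right) + \frac{97708}{41875} = - 13863 \left(24469 - \frac{1}{25}\right) + \frac{97708}{41875} = \left(-13863\right) \frac{611724}{25} + \frac{97708}{41875} = - \frac{8480329812}{25} + \frac{97708}{41875} = - \frac{14204552337392}{41875}$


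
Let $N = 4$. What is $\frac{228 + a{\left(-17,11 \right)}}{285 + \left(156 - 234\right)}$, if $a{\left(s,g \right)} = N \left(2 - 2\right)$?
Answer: $\frac{76}{69} \approx 1.1014$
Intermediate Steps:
$a{\left(s,g \right)} = 0$ ($a{\left(s,g \right)} = 4 \left(2 - 2\right) = 4 \cdot 0 = 0$)
$\frac{228 + a{\left(-17,11 \right)}}{285 + \left(156 - 234\right)} = \frac{228 + 0}{285 + \left(156 - 234\right)} = \frac{228}{285 - 78} = \frac{228}{207} = 228 \cdot \frac{1}{207} = \frac{76}{69}$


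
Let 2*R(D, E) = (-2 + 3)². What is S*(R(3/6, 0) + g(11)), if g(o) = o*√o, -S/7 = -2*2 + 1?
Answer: 21/2 + 231*√11 ≈ 776.64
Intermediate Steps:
R(D, E) = ½ (R(D, E) = (-2 + 3)²/2 = (½)*1² = (½)*1 = ½)
S = 21 (S = -7*(-2*2 + 1) = -7*(-4 + 1) = -7*(-3) = 21)
g(o) = o^(3/2)
S*(R(3/6, 0) + g(11)) = 21*(½ + 11^(3/2)) = 21*(½ + 11*√11) = 21/2 + 231*√11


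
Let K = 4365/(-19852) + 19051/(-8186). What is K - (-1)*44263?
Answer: 3596349281897/81254236 ≈ 44260.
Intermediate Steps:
K = -206966171/81254236 (K = 4365*(-1/19852) + 19051*(-1/8186) = -4365/19852 - 19051/8186 = -206966171/81254236 ≈ -2.5471)
K - (-1)*44263 = -206966171/81254236 - (-1)*44263 = -206966171/81254236 - 1*(-44263) = -206966171/81254236 + 44263 = 3596349281897/81254236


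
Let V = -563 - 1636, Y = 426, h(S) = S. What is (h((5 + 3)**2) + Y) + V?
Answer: -1709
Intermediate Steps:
V = -2199
(h((5 + 3)**2) + Y) + V = ((5 + 3)**2 + 426) - 2199 = (8**2 + 426) - 2199 = (64 + 426) - 2199 = 490 - 2199 = -1709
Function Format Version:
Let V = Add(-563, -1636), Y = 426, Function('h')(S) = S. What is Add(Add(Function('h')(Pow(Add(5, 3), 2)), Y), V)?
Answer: -1709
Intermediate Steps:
V = -2199
Add(Add(Function('h')(Pow(Add(5, 3), 2)), Y), V) = Add(Add(Pow(Add(5, 3), 2), 426), -2199) = Add(Add(Pow(8, 2), 426), -2199) = Add(Add(64, 426), -2199) = Add(490, -2199) = -1709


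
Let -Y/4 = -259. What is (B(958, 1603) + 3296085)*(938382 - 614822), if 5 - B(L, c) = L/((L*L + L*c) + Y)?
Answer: 1308827250538469560/1227237 ≈ 1.0665e+12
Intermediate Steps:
Y = 1036 (Y = -4*(-259) = 1036)
B(L, c) = 5 - L/(1036 + L² + L*c) (B(L, c) = 5 - L/((L*L + L*c) + 1036) = 5 - L/((L² + L*c) + 1036) = 5 - L/(1036 + L² + L*c))
(B(958, 1603) + 3296085)*(938382 - 614822) = ((5180 - 1*958 + 5*958² + 5*958*1603)/(1036 + 958² + 958*1603) + 3296085)*(938382 - 614822) = ((5180 - 958 + 5*917764 + 7678370)/(1036 + 917764 + 1535674) + 3296085)*323560 = ((5180 - 958 + 4588820 + 7678370)/2454474 + 3296085)*323560 = ((1/2454474)*12271412 + 3296085)*323560 = (6135706/1227237 + 3296085)*323560 = (4045083602851/1227237)*323560 = 1308827250538469560/1227237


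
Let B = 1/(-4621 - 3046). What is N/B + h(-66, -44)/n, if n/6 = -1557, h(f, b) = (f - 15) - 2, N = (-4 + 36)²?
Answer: -73344116653/9342 ≈ -7.8510e+6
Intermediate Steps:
N = 1024 (N = 32² = 1024)
h(f, b) = -17 + f (h(f, b) = (-15 + f) - 2 = -17 + f)
B = -1/7667 (B = 1/(-7667) = -1/7667 ≈ -0.00013043)
n = -9342 (n = 6*(-1557) = -9342)
N/B + h(-66, -44)/n = 1024/(-1/7667) + (-17 - 66)/(-9342) = 1024*(-7667) - 83*(-1/9342) = -7851008 + 83/9342 = -73344116653/9342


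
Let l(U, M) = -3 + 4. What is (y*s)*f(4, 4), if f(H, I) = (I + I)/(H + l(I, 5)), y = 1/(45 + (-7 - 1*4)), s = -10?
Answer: -8/17 ≈ -0.47059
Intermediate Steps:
l(U, M) = 1
y = 1/34 (y = 1/(45 + (-7 - 4)) = 1/(45 - 11) = 1/34 ≈ 0.029412)
f(H, I) = 2*I/(1 + H) (f(H, I) = (I + I)/(H + 1) = (2*I)/(1 + H) = 2*I/(1 + H))
(y*s)*f(4, 4) = ((1/34)*(-10))*(2*4/(1 + 4)) = -10*4/(17*5) = -5/17*8/5 = -8/17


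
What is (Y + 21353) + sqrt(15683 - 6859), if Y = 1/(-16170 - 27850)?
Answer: 939959059/44020 + 2*sqrt(2206) ≈ 21447.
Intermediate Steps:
Y = -1/44020 (Y = 1/(-44020) = -1/44020 ≈ -2.2717e-5)
(Y + 21353) + sqrt(15683 - 6859) = (-1/44020 + 21353) + sqrt(15683 - 6859) = 939959059/44020 + sqrt(8824) = 939959059/44020 + 2*sqrt(2206)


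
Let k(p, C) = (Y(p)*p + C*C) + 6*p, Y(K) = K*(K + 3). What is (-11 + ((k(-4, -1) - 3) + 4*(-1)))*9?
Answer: -513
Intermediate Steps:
Y(K) = K*(3 + K)
k(p, C) = C² + 6*p + p²*(3 + p) (k(p, C) = ((p*(3 + p))*p + C*C) + 6*p = (p²*(3 + p) + C²) + 6*p = (C² + p²*(3 + p)) + 6*p = C² + 6*p + p²*(3 + p))
(-11 + ((k(-4, -1) - 3) + 4*(-1)))*9 = (-11 + ((((-1)² + 6*(-4) + (-4)²*(3 - 4)) - 3) + 4*(-1)))*9 = (-11 + (((1 - 24 + 16*(-1)) - 3) - 4))*9 = (-11 + (((1 - 24 - 16) - 3) - 4))*9 = (-11 + ((-39 - 3) - 4))*9 = (-11 + (-42 - 4))*9 = (-11 - 46)*9 = -57*9 = -513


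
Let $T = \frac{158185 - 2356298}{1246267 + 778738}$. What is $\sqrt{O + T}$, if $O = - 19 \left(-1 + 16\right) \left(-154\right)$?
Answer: $\frac{\sqrt{179972868833781685}}{2025005} \approx 209.5$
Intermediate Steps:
$T = - \frac{2198113}{2025005} \approx -1.0855$
$O = 43890$ ($O = \left(-19\right) 15 \left(-154\right) = \left(-285\right) \left(-154\right) = 43890$)
$\sqrt{O + T} = \sqrt{43890 - \frac{2198113}{2025005}} = \sqrt{\frac{88875271337}{2025005}} = \frac{\sqrt{179972868833781685}}{2025005}$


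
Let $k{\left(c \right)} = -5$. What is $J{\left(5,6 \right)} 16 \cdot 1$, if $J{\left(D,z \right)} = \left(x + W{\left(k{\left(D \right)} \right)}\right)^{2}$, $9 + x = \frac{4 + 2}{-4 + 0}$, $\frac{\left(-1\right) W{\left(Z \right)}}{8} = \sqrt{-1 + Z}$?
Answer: $-4380 + 2688 i \sqrt{6} \approx -4380.0 + 6584.2 i$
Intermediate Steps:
$W{\left(Z \right)} = - 8 \sqrt{-1 + Z}$
$x = - \frac{21}{2}$ ($x = -9 + \frac{4 + 2}{-4 + 0} = -9 + \frac{6}{-4} = -9 + 6 \left(- \frac{1}{4}\right) = -9 - \frac{3}{2} = - \frac{21}{2} \approx -10.5$)
$J{\left(D,z \right)} = \left(- \frac{21}{2} - 8 i \sqrt{6}\right)^{2}$ ($J{\left(D,z \right)} = \left(- \frac{21}{2} - 8 \sqrt{-1 - 5}\right)^{2} = \left(- \frac{21}{2} - 8 \sqrt{-6}\right)^{2} = \left(- \frac{21}{2} - 8 i \sqrt{6}\right)^{2}$)
$J{\left(5,6 \right)} 16 \cdot 1 = \left(- \frac{1095}{4} + 168 i \sqrt{6}\right) 16 \cdot 1 = \left(-4380 + 2688 i \sqrt{6}\right) 1 = -4380 + 2688 i \sqrt{6}$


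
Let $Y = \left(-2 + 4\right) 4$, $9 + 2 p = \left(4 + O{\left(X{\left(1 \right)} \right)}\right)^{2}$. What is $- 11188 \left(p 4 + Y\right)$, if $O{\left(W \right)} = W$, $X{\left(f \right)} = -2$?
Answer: $22376$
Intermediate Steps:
$p = - \frac{5}{2}$ ($p = - \frac{9}{2} + \frac{\left(4 - 2\right)^{2}}{2} = - \frac{9}{2} + \frac{2^{2}}{2} = - \frac{9}{2} + \frac{1}{2} \cdot 4 = - \frac{9}{2} + 2 = - \frac{5}{2} \approx -2.5$)
$Y = 8$ ($Y = 2 \cdot 4 = 8$)
$- 11188 \left(p 4 + Y\right) = - 11188 \left(\left(- \frac{5}{2}\right) 4 + 8\right) = - 11188 \left(-10 + 8\right) = \left(-11188\right) \left(-2\right) = 22376$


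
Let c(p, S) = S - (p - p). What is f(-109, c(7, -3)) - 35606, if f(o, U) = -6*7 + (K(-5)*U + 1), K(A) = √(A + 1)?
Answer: -35647 - 6*I ≈ -35647.0 - 6.0*I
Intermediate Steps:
K(A) = √(1 + A)
c(p, S) = S (c(p, S) = S - 1*0 = S + 0 = S)
f(o, U) = -41 + 2*I*U (f(o, U) = -6*7 + (√(1 - 5)*U + 1) = -42 + (√(-4)*U + 1) = -42 + ((2*I)*U + 1) = -42 + (2*I*U + 1) = -42 + (1 + 2*I*U) = -41 + 2*I*U)
f(-109, c(7, -3)) - 35606 = (-41 + 2*I*(-3)) - 35606 = (-41 - 6*I) - 35606 = -35647 - 6*I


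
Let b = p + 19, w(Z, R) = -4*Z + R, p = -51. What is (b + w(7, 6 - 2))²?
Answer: 3136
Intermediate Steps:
w(Z, R) = R - 4*Z
b = -32 (b = -51 + 19 = -32)
(b + w(7, 6 - 2))² = (-32 + ((6 - 2) - 4*7))² = (-32 + (4 - 28))² = (-32 - 24)² = (-56)² = 3136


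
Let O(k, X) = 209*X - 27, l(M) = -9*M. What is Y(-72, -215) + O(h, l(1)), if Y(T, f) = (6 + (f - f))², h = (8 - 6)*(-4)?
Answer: -1872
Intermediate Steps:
h = -8 (h = 2*(-4) = -8)
Y(T, f) = 36 (Y(T, f) = (6 + 0)² = 6² = 36)
O(k, X) = -27 + 209*X
Y(-72, -215) + O(h, l(1)) = 36 + (-27 + 209*(-9*1)) = 36 + (-27 + 209*(-9)) = 36 + (-27 - 1881) = 36 - 1908 = -1872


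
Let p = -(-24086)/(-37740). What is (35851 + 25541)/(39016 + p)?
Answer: 1158467040/736219877 ≈ 1.5735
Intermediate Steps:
p = -12043/18870 (p = -(-24086)*(-1)/37740 = -1*12043/18870 = -12043/18870 ≈ -0.63821)
(35851 + 25541)/(39016 + p) = (35851 + 25541)/(39016 - 12043/18870) = 61392/(736219877/18870) = 61392*(18870/736219877) = 1158467040/736219877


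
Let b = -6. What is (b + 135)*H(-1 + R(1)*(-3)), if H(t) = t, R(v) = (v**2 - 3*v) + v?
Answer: 258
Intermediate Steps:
R(v) = v**2 - 2*v
(b + 135)*H(-1 + R(1)*(-3)) = (-6 + 135)*(-1 + (1*(-2 + 1))*(-3)) = 129*(-1 + (1*(-1))*(-3)) = 129*(-1 - 1*(-3)) = 129*(-1 + 3) = 129*2 = 258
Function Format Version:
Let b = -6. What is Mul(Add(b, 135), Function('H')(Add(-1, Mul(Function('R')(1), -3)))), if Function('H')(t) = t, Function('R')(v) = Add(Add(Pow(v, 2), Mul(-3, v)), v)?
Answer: 258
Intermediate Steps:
Function('R')(v) = Add(Pow(v, 2), Mul(-2, v))
Mul(Add(b, 135), Function('H')(Add(-1, Mul(Function('R')(1), -3)))) = Mul(Add(-6, 135), Add(-1, Mul(Mul(1, Add(-2, 1)), -3))) = Mul(129, Add(-1, Mul(Mul(1, -1), -3))) = Mul(129, Add(-1, Mul(-1, -3))) = Mul(129, Add(-1, 3)) = Mul(129, 2) = 258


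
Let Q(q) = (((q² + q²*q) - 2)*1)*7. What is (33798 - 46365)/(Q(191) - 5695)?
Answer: -4189/16341585 ≈ -0.00025634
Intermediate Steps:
Q(q) = -14 + 7*q² + 7*q³ (Q(q) = (((q² + q³) - 2)*1)*7 = ((-2 + q² + q³)*1)*7 = (-2 + q² + q³)*7 = -14 + 7*q² + 7*q³)
(33798 - 46365)/(Q(191) - 5695) = (33798 - 46365)/((-14 + 7*191² + 7*191³) - 5695) = -12567/((-14 + 7*36481 + 7*6967871) - 5695) = -12567/((-14 + 255367 + 48775097) - 5695) = -12567/(49030450 - 5695) = -12567/49024755 = -12567*1/49024755 = -4189/16341585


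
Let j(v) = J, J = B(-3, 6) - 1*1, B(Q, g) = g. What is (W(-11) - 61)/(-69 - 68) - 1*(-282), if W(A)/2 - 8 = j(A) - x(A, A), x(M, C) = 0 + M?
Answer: 38647/137 ≈ 282.09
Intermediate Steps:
x(M, C) = M
J = 5 (J = 6 - 1*1 = 6 - 1 = 5)
j(v) = 5
W(A) = 26 - 2*A (W(A) = 16 + 2*(5 - A) = 16 + (10 - 2*A) = 26 - 2*A)
(W(-11) - 61)/(-69 - 68) - 1*(-282) = ((26 - 2*(-11)) - 61)/(-69 - 68) - 1*(-282) = ((26 + 22) - 61)/(-137) + 282 = (48 - 61)*(-1/137) + 282 = -13*(-1/137) + 282 = 13/137 + 282 = 38647/137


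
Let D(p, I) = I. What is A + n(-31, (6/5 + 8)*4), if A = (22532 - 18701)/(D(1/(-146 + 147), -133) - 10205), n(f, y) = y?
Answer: 627679/17230 ≈ 36.429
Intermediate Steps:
A = -1277/3446 (A = (22532 - 18701)/(-133 - 10205) = 3831/(-10338) = 3831*(-1/10338) = -1277/3446 ≈ -0.37057)
A + n(-31, (6/5 + 8)*4) = -1277/3446 + (6/5 + 8)*4 = -1277/3446 + (46/5)*4 = -1277/3446 + 184/5 = 627679/17230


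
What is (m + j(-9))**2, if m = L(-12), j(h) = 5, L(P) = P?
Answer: 49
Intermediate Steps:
m = -12
(m + j(-9))**2 = (-12 + 5)**2 = (-7)**2 = 49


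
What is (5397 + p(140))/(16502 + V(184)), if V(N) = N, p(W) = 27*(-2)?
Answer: 1781/5562 ≈ 0.32021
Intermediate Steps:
p(W) = -54
(5397 + p(140))/(16502 + V(184)) = (5397 - 54)/(16502 + 184) = 5343/16686 = 5343*(1/16686) = 1781/5562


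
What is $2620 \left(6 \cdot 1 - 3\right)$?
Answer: $7860$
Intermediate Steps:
$2620 \left(6 \cdot 1 - 3\right) = 2620 \left(6 - 3\right) = 2620 \cdot 3 = 7860$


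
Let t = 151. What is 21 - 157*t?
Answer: -23686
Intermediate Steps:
21 - 157*t = 21 - 157*151 = 21 - 23707 = -23686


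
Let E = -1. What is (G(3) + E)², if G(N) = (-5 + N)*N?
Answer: 49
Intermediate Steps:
G(N) = N*(-5 + N)
(G(3) + E)² = (3*(-5 + 3) - 1)² = (3*(-2) - 1)² = (-6 - 1)² = (-7)² = 49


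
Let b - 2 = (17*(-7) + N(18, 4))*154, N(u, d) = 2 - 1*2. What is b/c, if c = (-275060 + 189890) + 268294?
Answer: -4581/45781 ≈ -0.10006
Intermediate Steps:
N(u, d) = 0 (N(u, d) = 2 - 2 = 0)
b = -18324 (b = 2 + (17*(-7) + 0)*154 = 2 + (-119 + 0)*154 = 2 - 119*154 = 2 - 18326 = -18324)
c = 183124 (c = -85170 + 268294 = 183124)
b/c = -18324/183124 = -18324*1/183124 = -4581/45781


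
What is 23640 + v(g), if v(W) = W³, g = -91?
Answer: -729931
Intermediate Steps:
23640 + v(g) = 23640 + (-91)³ = 23640 - 753571 = -729931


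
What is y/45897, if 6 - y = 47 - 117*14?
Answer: 1597/45897 ≈ 0.034795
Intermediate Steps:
y = 1597 (y = 6 - (47 - 117*14) = 6 - (47 - 1638) = 6 - 1*(-1591) = 6 + 1591 = 1597)
y/45897 = 1597/45897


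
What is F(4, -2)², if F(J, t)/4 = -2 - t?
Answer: 0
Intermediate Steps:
F(J, t) = -8 - 4*t (F(J, t) = 4*(-2 - t) = -8 - 4*t)
F(4, -2)² = (-8 - 4*(-2))² = (-8 + 8)² = 0² = 0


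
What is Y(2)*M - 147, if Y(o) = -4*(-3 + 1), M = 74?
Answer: 445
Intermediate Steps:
Y(o) = 8 (Y(o) = -4*(-2) = 8)
Y(2)*M - 147 = 8*74 - 147 = 592 - 147 = 445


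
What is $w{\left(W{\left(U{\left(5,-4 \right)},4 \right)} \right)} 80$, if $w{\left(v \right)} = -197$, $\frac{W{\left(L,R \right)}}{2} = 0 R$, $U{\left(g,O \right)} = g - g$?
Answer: $-15760$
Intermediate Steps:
$U{\left(g,O \right)} = 0$
$W{\left(L,R \right)} = 0$ ($W{\left(L,R \right)} = 2 \cdot 0 R = 2 \cdot 0 = 0$)
$w{\left(W{\left(U{\left(5,-4 \right)},4 \right)} \right)} 80 = \left(-197\right) 80 = -15760$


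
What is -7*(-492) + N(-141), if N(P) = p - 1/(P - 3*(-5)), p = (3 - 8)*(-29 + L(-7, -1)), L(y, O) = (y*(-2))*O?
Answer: 461035/126 ≈ 3659.0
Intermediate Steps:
L(y, O) = -2*O*y (L(y, O) = (-2*y)*O = -2*O*y)
p = 215 (p = (3 - 8)*(-29 - 2*(-1)*(-7)) = -5*(-29 - 14) = -5*(-43) = 215)
N(P) = 215 - 1/(15 + P) (N(P) = 215 - 1/(P - 3*(-5)) = 215 - 1/(P + 15) = 215 - 1/(15 + P))
-7*(-492) + N(-141) = -7*(-492) + (3224 + 215*(-141))/(15 - 141) = 3444 + (3224 - 30315)/(-126) = 3444 - 1/126*(-27091) = 3444 + 27091/126 = 461035/126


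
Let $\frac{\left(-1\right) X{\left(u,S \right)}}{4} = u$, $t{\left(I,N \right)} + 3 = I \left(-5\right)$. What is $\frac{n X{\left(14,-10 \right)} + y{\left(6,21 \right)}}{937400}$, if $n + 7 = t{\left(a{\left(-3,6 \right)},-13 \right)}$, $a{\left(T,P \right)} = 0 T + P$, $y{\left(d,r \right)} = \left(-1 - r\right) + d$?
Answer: $\frac{278}{117175} \approx 0.0023725$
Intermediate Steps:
$y{\left(d,r \right)} = -1 + d - r$
$a{\left(T,P \right)} = P$ ($a{\left(T,P \right)} = 0 + P = P$)
$t{\left(I,N \right)} = -3 - 5 I$ ($t{\left(I,N \right)} = -3 + I \left(-5\right) = -3 - 5 I$)
$X{\left(u,S \right)} = - 4 u$
$n = -40$ ($n = -7 - 33 = -40$)
$\frac{n X{\left(14,-10 \right)} + y{\left(6,21 \right)}}{937400} = \frac{- 40 \left(\left(-4\right) 14\right) - 16}{937400} = \left(\left(-40\right) \left(-56\right) - 16\right) \frac{1}{937400} = \left(2240 - 16\right) \frac{1}{937400} = 2224 \cdot \frac{1}{937400} = \frac{278}{117175}$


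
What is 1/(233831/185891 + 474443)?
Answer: 185891/88194917544 ≈ 2.1077e-6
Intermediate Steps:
1/(233831/185891 + 474443) = 1/(88194917544/185891) = 185891/88194917544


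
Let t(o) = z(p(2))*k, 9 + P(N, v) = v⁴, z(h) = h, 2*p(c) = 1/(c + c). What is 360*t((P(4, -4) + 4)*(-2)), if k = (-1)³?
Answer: -45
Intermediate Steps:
p(c) = 1/(4*c) (p(c) = 1/(2*(c + c)) = 1/(2*((2*c))) = (1/(2*c))/2 = 1/(4*c))
k = -1
P(N, v) = -9 + v⁴
t(o) = -⅛ (t(o) = ((¼)/2)*(-1) = ((¼)*(½))*(-1) = (⅛)*(-1) = -⅛)
360*t((P(4, -4) + 4)*(-2)) = 360*(-⅛) = -45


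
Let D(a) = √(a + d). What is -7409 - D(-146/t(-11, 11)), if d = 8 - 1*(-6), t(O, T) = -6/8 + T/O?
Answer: -7409 - √4774/7 ≈ -7418.9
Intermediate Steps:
t(O, T) = -¾ + T/O (t(O, T) = -6*⅛ + T/O = -¾ + T/O)
d = 14 (d = 8 + 6 = 14)
D(a) = √(14 + a) (D(a) = √(a + 14) = √(14 + a))
-7409 - D(-146/t(-11, 11)) = -7409 - √(14 - 146/(-¾ + 11/(-11))) = -7409 - √(14 - 146/(-¾ + 11*(-1/11))) = -7409 - √(14 - 146/(-¾ - 1)) = -7409 - √(14 - 146/(-7/4)) = -7409 - √(14 - 146*(-4/7)) = -7409 - √(14 + 584/7) = -7409 - √(682/7) = -7409 - √4774/7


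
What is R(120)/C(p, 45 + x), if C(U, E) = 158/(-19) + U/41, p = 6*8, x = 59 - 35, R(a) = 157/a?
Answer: -122303/667920 ≈ -0.18311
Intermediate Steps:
x = 24
p = 48
C(U, E) = -158/19 + U/41 (C(U, E) = 158*(-1/19) + U*(1/41) = -158/19 + U/41)
R(120)/C(p, 45 + x) = (157/120)/(-158/19 + (1/41)*48) = (157*(1/120))/(-158/19 + 48/41) = 157/(120*(-5566/779)) = (157/120)*(-779/5566) = -122303/667920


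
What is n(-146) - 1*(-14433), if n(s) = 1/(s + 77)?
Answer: 995876/69 ≈ 14433.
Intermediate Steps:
n(s) = 1/(77 + s)
n(-146) - 1*(-14433) = 1/(77 - 146) - 1*(-14433) = 1/(-69) + 14433 = -1/69 + 14433 = 995876/69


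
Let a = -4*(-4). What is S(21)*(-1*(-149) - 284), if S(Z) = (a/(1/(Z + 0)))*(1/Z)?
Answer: -2160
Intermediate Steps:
a = 16
S(Z) = 16 (S(Z) = (16/(1/(Z + 0)))*(1/Z) = (16/(1/Z))/Z = (16*Z)/Z = 16)
S(21)*(-1*(-149) - 284) = 16*(-1*(-149) - 284) = 16*(149 - 284) = 16*(-135) = -2160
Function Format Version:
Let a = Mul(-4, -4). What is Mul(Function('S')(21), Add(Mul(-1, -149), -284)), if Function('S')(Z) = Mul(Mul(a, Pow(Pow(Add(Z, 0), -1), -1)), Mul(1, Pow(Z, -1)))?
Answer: -2160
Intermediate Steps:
a = 16
Function('S')(Z) = 16 (Function('S')(Z) = Mul(Mul(16, Pow(Pow(Add(Z, 0), -1), -1)), Mul(1, Pow(Z, -1))) = Mul(Mul(16, Pow(Pow(Z, -1), -1)), Pow(Z, -1)) = Mul(Mul(16, Z), Pow(Z, -1)) = 16)
Mul(Function('S')(21), Add(Mul(-1, -149), -284)) = Mul(16, Add(Mul(-1, -149), -284)) = Mul(16, Add(149, -284)) = Mul(16, -135) = -2160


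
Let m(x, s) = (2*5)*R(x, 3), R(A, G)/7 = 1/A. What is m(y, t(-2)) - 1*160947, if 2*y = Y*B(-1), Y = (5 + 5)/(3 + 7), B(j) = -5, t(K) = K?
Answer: -160975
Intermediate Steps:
R(A, G) = 7/A
Y = 1 (Y = 10/10 = 10*(⅒) = 1)
y = -5/2 (y = (1*(-5))/2 = (½)*(-5) = -5/2 ≈ -2.5000)
m(x, s) = 70/x (m(x, s) = (2*5)*(7/x) = 10*(7/x) = 70/x)
m(y, t(-2)) - 1*160947 = 70/(-5/2) - 1*160947 = 70*(-⅖) - 160947 = -28 - 160947 = -160975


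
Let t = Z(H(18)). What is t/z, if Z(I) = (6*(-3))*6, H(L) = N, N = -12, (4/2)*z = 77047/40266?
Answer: -8697456/77047 ≈ -112.89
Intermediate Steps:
z = 77047/80532 (z = (77047/40266)/2 = (77047*(1/40266))/2 = (½)*(77047/40266) = 77047/80532 ≈ 0.95673)
H(L) = -12
Z(I) = -108 (Z(I) = -18*6 = -108)
t = -108
t/z = -108/77047/80532 = -108*80532/77047 = -8697456/77047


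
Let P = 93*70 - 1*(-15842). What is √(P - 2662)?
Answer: √19690 ≈ 140.32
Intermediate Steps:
P = 22352 (P = 6510 + 15842 = 22352)
√(P - 2662) = √(22352 - 2662) = √19690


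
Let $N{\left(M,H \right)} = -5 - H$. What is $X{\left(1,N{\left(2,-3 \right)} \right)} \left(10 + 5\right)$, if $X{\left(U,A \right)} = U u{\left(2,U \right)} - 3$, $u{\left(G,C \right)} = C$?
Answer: $-30$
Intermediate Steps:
$X{\left(U,A \right)} = -3 + U^{2}$ ($X{\left(U,A \right)} = U U - 3 = U^{2} - 3 = -3 + U^{2}$)
$X{\left(1,N{\left(2,-3 \right)} \right)} \left(10 + 5\right) = \left(-3 + 1^{2}\right) \left(10 + 5\right) = \left(-3 + 1\right) 15 = \left(-2\right) 15 = -30$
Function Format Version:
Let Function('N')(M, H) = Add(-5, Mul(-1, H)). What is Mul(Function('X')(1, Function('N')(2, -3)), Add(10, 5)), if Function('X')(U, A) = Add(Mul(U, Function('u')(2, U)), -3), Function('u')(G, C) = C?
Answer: -30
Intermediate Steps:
Function('X')(U, A) = Add(-3, Pow(U, 2)) (Function('X')(U, A) = Add(Mul(U, U), -3) = Add(Pow(U, 2), -3) = Add(-3, Pow(U, 2)))
Mul(Function('X')(1, Function('N')(2, -3)), Add(10, 5)) = Mul(Add(-3, Pow(1, 2)), Add(10, 5)) = Mul(Add(-3, 1), 15) = Mul(-2, 15) = -30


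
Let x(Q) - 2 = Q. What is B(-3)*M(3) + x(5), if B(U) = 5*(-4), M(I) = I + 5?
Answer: -153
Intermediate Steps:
x(Q) = 2 + Q
M(I) = 5 + I
B(U) = -20
B(-3)*M(3) + x(5) = -20*(5 + 3) + (2 + 5) = -20*8 + 7 = -160 + 7 = -153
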